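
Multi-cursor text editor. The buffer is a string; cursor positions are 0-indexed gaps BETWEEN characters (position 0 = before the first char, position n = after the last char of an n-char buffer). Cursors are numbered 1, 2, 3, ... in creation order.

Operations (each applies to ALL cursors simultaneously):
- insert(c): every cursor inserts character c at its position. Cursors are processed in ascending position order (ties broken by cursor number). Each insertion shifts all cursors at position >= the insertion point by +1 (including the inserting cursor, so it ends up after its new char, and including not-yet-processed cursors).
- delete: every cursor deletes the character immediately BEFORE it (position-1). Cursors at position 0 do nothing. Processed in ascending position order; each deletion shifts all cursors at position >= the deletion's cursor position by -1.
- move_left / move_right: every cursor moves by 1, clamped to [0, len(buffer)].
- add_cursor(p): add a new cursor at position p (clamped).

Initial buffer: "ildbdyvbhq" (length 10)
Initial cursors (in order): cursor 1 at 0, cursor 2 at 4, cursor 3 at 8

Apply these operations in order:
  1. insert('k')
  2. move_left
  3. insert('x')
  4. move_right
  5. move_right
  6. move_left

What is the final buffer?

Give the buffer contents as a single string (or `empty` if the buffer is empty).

Answer: xkildbxkdyvbxkhq

Derivation:
After op 1 (insert('k')): buffer="kildbkdyvbkhq" (len 13), cursors c1@1 c2@6 c3@11, authorship 1....2....3..
After op 2 (move_left): buffer="kildbkdyvbkhq" (len 13), cursors c1@0 c2@5 c3@10, authorship 1....2....3..
After op 3 (insert('x')): buffer="xkildbxkdyvbxkhq" (len 16), cursors c1@1 c2@7 c3@13, authorship 11....22....33..
After op 4 (move_right): buffer="xkildbxkdyvbxkhq" (len 16), cursors c1@2 c2@8 c3@14, authorship 11....22....33..
After op 5 (move_right): buffer="xkildbxkdyvbxkhq" (len 16), cursors c1@3 c2@9 c3@15, authorship 11....22....33..
After op 6 (move_left): buffer="xkildbxkdyvbxkhq" (len 16), cursors c1@2 c2@8 c3@14, authorship 11....22....33..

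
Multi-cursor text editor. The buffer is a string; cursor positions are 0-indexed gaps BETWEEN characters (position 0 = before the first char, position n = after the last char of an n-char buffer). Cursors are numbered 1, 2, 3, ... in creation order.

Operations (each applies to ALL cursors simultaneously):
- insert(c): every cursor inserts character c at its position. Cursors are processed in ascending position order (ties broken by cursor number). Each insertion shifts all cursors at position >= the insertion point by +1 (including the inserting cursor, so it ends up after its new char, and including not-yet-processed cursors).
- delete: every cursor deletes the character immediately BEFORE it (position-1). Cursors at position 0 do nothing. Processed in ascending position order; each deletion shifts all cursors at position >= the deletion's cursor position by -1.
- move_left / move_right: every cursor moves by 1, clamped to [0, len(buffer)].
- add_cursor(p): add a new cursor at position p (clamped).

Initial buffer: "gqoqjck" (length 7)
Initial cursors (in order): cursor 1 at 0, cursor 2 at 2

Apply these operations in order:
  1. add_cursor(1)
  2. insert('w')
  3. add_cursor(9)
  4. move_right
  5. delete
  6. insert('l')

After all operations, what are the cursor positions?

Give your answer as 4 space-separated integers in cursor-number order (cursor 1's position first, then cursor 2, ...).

After op 1 (add_cursor(1)): buffer="gqoqjck" (len 7), cursors c1@0 c3@1 c2@2, authorship .......
After op 2 (insert('w')): buffer="wgwqwoqjck" (len 10), cursors c1@1 c3@3 c2@5, authorship 1.3.2.....
After op 3 (add_cursor(9)): buffer="wgwqwoqjck" (len 10), cursors c1@1 c3@3 c2@5 c4@9, authorship 1.3.2.....
After op 4 (move_right): buffer="wgwqwoqjck" (len 10), cursors c1@2 c3@4 c2@6 c4@10, authorship 1.3.2.....
After op 5 (delete): buffer="wwwqjc" (len 6), cursors c1@1 c3@2 c2@3 c4@6, authorship 132...
After op 6 (insert('l')): buffer="wlwlwlqjcl" (len 10), cursors c1@2 c3@4 c2@6 c4@10, authorship 113322...4

Answer: 2 6 4 10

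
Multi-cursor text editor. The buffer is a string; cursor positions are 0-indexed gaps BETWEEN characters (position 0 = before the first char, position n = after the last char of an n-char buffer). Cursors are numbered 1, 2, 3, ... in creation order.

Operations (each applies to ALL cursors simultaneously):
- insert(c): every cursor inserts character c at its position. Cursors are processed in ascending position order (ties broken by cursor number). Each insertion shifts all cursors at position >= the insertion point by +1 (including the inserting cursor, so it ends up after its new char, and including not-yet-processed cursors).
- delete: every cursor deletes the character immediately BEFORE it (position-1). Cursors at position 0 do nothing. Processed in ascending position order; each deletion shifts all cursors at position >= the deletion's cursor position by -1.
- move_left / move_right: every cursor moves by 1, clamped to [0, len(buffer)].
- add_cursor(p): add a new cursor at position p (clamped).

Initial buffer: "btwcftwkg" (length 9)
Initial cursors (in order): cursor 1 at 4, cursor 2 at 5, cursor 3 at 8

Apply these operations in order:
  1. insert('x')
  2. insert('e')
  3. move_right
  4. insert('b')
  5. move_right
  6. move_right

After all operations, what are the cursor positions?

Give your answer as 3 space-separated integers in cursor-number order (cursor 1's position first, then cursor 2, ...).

After op 1 (insert('x')): buffer="btwcxfxtwkxg" (len 12), cursors c1@5 c2@7 c3@11, authorship ....1.2...3.
After op 2 (insert('e')): buffer="btwcxefxetwkxeg" (len 15), cursors c1@6 c2@9 c3@14, authorship ....11.22...33.
After op 3 (move_right): buffer="btwcxefxetwkxeg" (len 15), cursors c1@7 c2@10 c3@15, authorship ....11.22...33.
After op 4 (insert('b')): buffer="btwcxefbxetbwkxegb" (len 18), cursors c1@8 c2@12 c3@18, authorship ....11.122.2..33.3
After op 5 (move_right): buffer="btwcxefbxetbwkxegb" (len 18), cursors c1@9 c2@13 c3@18, authorship ....11.122.2..33.3
After op 6 (move_right): buffer="btwcxefbxetbwkxegb" (len 18), cursors c1@10 c2@14 c3@18, authorship ....11.122.2..33.3

Answer: 10 14 18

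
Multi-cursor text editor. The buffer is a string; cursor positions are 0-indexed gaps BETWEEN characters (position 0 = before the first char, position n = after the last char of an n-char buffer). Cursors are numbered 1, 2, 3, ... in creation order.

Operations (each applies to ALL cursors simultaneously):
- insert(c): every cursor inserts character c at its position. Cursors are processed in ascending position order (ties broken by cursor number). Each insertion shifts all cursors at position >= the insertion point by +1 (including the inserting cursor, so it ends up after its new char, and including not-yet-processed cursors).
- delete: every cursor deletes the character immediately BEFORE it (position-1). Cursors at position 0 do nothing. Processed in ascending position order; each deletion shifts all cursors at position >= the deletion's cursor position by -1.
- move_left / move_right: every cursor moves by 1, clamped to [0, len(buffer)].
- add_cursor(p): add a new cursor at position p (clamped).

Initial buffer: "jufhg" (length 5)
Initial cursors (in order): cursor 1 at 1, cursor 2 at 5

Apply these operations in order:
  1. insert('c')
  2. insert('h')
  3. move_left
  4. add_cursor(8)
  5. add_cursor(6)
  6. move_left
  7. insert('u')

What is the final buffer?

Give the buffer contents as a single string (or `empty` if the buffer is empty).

Answer: juchufuhguuch

Derivation:
After op 1 (insert('c')): buffer="jcufhgc" (len 7), cursors c1@2 c2@7, authorship .1....2
After op 2 (insert('h')): buffer="jchufhgch" (len 9), cursors c1@3 c2@9, authorship .11....22
After op 3 (move_left): buffer="jchufhgch" (len 9), cursors c1@2 c2@8, authorship .11....22
After op 4 (add_cursor(8)): buffer="jchufhgch" (len 9), cursors c1@2 c2@8 c3@8, authorship .11....22
After op 5 (add_cursor(6)): buffer="jchufhgch" (len 9), cursors c1@2 c4@6 c2@8 c3@8, authorship .11....22
After op 6 (move_left): buffer="jchufhgch" (len 9), cursors c1@1 c4@5 c2@7 c3@7, authorship .11....22
After op 7 (insert('u')): buffer="juchufuhguuch" (len 13), cursors c1@2 c4@7 c2@11 c3@11, authorship .111..4..2322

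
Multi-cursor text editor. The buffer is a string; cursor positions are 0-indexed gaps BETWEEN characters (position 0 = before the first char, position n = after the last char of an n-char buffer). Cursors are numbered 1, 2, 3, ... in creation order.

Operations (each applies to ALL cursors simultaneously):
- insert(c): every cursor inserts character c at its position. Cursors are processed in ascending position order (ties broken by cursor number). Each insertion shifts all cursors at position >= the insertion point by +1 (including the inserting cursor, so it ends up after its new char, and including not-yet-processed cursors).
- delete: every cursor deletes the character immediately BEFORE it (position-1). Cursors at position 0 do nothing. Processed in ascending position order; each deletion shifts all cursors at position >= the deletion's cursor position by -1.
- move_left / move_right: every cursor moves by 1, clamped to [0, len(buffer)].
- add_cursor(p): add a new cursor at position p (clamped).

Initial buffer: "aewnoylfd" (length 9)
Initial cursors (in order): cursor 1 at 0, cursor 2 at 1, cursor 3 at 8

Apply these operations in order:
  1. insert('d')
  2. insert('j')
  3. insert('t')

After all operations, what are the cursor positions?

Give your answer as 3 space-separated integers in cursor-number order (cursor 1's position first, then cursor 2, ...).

After op 1 (insert('d')): buffer="dadewnoylfdd" (len 12), cursors c1@1 c2@3 c3@11, authorship 1.2.......3.
After op 2 (insert('j')): buffer="djadjewnoylfdjd" (len 15), cursors c1@2 c2@5 c3@14, authorship 11.22.......33.
After op 3 (insert('t')): buffer="djtadjtewnoylfdjtd" (len 18), cursors c1@3 c2@7 c3@17, authorship 111.222.......333.

Answer: 3 7 17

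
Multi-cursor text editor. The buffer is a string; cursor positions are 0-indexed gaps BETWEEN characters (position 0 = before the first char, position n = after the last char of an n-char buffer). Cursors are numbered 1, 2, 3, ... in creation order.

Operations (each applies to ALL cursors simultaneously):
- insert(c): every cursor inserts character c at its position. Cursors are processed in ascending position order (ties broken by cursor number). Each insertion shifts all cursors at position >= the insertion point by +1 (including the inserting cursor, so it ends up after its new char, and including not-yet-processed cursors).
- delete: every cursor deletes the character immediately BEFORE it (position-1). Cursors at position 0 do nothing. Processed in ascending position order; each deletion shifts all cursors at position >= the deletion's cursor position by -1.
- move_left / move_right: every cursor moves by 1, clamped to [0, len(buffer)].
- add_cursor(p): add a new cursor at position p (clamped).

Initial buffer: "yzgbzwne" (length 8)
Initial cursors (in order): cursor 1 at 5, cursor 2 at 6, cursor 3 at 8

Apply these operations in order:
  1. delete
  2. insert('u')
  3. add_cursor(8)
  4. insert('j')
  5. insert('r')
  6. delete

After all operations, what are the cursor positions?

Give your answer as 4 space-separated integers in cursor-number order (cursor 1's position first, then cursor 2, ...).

After op 1 (delete): buffer="yzgbn" (len 5), cursors c1@4 c2@4 c3@5, authorship .....
After op 2 (insert('u')): buffer="yzgbuunu" (len 8), cursors c1@6 c2@6 c3@8, authorship ....12.3
After op 3 (add_cursor(8)): buffer="yzgbuunu" (len 8), cursors c1@6 c2@6 c3@8 c4@8, authorship ....12.3
After op 4 (insert('j')): buffer="yzgbuujjnujj" (len 12), cursors c1@8 c2@8 c3@12 c4@12, authorship ....1212.334
After op 5 (insert('r')): buffer="yzgbuujjrrnujjrr" (len 16), cursors c1@10 c2@10 c3@16 c4@16, authorship ....121212.33434
After op 6 (delete): buffer="yzgbuujjnujj" (len 12), cursors c1@8 c2@8 c3@12 c4@12, authorship ....1212.334

Answer: 8 8 12 12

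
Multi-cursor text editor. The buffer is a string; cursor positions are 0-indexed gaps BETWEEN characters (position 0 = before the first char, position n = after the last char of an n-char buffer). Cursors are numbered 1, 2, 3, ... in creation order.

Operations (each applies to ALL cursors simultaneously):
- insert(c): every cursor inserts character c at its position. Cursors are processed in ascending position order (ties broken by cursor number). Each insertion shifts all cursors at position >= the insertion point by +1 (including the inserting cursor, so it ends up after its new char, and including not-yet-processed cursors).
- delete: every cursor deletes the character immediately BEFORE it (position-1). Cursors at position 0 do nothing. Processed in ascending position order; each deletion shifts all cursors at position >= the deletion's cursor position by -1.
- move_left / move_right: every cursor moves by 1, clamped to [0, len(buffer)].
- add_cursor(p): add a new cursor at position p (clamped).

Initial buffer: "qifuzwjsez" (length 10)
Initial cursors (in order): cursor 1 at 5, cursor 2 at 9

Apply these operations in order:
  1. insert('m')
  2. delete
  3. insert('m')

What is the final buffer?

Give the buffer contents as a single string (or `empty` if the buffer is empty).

After op 1 (insert('m')): buffer="qifuzmwjsemz" (len 12), cursors c1@6 c2@11, authorship .....1....2.
After op 2 (delete): buffer="qifuzwjsez" (len 10), cursors c1@5 c2@9, authorship ..........
After op 3 (insert('m')): buffer="qifuzmwjsemz" (len 12), cursors c1@6 c2@11, authorship .....1....2.

Answer: qifuzmwjsemz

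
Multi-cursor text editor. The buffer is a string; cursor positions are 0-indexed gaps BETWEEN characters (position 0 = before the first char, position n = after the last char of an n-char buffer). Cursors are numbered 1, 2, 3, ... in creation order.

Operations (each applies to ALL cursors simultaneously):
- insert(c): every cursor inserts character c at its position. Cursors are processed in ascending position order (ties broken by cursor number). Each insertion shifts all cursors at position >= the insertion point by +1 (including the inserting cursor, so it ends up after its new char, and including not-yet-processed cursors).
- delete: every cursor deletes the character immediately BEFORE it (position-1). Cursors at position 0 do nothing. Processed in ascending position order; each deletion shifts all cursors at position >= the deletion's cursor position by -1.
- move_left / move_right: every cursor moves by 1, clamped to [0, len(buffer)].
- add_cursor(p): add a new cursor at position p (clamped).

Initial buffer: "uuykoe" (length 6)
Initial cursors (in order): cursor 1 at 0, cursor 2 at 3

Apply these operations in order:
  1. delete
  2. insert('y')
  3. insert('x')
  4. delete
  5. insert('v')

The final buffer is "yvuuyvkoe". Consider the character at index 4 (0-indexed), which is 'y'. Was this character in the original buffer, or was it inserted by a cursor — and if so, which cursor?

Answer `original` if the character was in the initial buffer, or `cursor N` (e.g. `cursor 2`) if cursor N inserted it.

After op 1 (delete): buffer="uukoe" (len 5), cursors c1@0 c2@2, authorship .....
After op 2 (insert('y')): buffer="yuuykoe" (len 7), cursors c1@1 c2@4, authorship 1..2...
After op 3 (insert('x')): buffer="yxuuyxkoe" (len 9), cursors c1@2 c2@6, authorship 11..22...
After op 4 (delete): buffer="yuuykoe" (len 7), cursors c1@1 c2@4, authorship 1..2...
After op 5 (insert('v')): buffer="yvuuyvkoe" (len 9), cursors c1@2 c2@6, authorship 11..22...
Authorship (.=original, N=cursor N): 1 1 . . 2 2 . . .
Index 4: author = 2

Answer: cursor 2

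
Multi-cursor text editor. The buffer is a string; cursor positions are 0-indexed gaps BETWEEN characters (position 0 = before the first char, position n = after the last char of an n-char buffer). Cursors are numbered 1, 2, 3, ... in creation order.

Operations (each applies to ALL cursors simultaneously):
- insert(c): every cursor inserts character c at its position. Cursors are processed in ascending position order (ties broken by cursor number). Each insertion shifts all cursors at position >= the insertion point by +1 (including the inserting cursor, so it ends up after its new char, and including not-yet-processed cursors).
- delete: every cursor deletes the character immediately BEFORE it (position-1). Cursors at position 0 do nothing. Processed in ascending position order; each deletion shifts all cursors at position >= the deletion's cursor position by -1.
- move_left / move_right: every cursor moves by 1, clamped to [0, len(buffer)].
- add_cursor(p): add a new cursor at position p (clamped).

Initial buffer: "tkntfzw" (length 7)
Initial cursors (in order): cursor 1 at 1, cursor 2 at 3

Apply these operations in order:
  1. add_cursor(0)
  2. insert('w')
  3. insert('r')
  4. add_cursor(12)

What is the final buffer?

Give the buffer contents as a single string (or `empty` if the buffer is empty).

Answer: wrtwrknwrtfzw

Derivation:
After op 1 (add_cursor(0)): buffer="tkntfzw" (len 7), cursors c3@0 c1@1 c2@3, authorship .......
After op 2 (insert('w')): buffer="wtwknwtfzw" (len 10), cursors c3@1 c1@3 c2@6, authorship 3.1..2....
After op 3 (insert('r')): buffer="wrtwrknwrtfzw" (len 13), cursors c3@2 c1@5 c2@9, authorship 33.11..22....
After op 4 (add_cursor(12)): buffer="wrtwrknwrtfzw" (len 13), cursors c3@2 c1@5 c2@9 c4@12, authorship 33.11..22....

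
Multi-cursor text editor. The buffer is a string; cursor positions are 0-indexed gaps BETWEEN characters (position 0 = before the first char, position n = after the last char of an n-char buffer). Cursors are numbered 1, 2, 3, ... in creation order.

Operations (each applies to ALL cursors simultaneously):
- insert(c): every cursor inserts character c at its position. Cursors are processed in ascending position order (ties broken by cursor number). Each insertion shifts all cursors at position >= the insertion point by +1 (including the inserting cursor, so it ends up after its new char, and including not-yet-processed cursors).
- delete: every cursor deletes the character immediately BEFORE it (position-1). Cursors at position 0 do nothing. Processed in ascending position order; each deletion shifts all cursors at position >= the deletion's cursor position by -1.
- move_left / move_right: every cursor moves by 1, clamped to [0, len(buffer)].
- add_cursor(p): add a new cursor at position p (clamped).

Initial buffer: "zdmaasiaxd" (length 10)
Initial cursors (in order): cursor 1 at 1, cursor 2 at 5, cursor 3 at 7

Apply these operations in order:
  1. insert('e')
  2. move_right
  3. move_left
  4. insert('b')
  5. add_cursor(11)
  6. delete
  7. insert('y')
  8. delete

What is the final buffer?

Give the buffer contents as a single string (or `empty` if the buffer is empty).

Answer: zedmaaeseaxd

Derivation:
After op 1 (insert('e')): buffer="zedmaaesieaxd" (len 13), cursors c1@2 c2@7 c3@10, authorship .1....2..3...
After op 2 (move_right): buffer="zedmaaesieaxd" (len 13), cursors c1@3 c2@8 c3@11, authorship .1....2..3...
After op 3 (move_left): buffer="zedmaaesieaxd" (len 13), cursors c1@2 c2@7 c3@10, authorship .1....2..3...
After op 4 (insert('b')): buffer="zebdmaaebsiebaxd" (len 16), cursors c1@3 c2@9 c3@13, authorship .11....22..33...
After op 5 (add_cursor(11)): buffer="zebdmaaebsiebaxd" (len 16), cursors c1@3 c2@9 c4@11 c3@13, authorship .11....22..33...
After op 6 (delete): buffer="zedmaaeseaxd" (len 12), cursors c1@2 c2@7 c4@8 c3@9, authorship .1....2.3...
After op 7 (insert('y')): buffer="zeydmaaeysyeyaxd" (len 16), cursors c1@3 c2@9 c4@11 c3@13, authorship .11....22.433...
After op 8 (delete): buffer="zedmaaeseaxd" (len 12), cursors c1@2 c2@7 c4@8 c3@9, authorship .1....2.3...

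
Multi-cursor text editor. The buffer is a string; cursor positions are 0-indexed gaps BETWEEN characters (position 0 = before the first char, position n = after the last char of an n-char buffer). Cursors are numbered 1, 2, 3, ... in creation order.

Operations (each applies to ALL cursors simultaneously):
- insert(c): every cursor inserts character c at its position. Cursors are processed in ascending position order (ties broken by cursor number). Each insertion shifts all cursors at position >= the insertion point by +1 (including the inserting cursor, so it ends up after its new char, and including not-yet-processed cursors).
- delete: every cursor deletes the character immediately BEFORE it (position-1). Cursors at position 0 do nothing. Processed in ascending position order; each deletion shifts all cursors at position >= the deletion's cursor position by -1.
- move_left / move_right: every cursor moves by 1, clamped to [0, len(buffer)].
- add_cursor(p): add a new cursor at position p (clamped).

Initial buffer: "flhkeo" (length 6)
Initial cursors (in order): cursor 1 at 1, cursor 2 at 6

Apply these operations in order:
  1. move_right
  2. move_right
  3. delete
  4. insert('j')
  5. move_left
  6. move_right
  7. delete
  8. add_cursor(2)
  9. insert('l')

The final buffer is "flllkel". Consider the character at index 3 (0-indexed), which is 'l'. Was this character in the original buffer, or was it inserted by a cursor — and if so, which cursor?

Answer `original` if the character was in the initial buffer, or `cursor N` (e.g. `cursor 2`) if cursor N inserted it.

After op 1 (move_right): buffer="flhkeo" (len 6), cursors c1@2 c2@6, authorship ......
After op 2 (move_right): buffer="flhkeo" (len 6), cursors c1@3 c2@6, authorship ......
After op 3 (delete): buffer="flke" (len 4), cursors c1@2 c2@4, authorship ....
After op 4 (insert('j')): buffer="fljkej" (len 6), cursors c1@3 c2@6, authorship ..1..2
After op 5 (move_left): buffer="fljkej" (len 6), cursors c1@2 c2@5, authorship ..1..2
After op 6 (move_right): buffer="fljkej" (len 6), cursors c1@3 c2@6, authorship ..1..2
After op 7 (delete): buffer="flke" (len 4), cursors c1@2 c2@4, authorship ....
After op 8 (add_cursor(2)): buffer="flke" (len 4), cursors c1@2 c3@2 c2@4, authorship ....
After op 9 (insert('l')): buffer="flllkel" (len 7), cursors c1@4 c3@4 c2@7, authorship ..13..2
Authorship (.=original, N=cursor N): . . 1 3 . . 2
Index 3: author = 3

Answer: cursor 3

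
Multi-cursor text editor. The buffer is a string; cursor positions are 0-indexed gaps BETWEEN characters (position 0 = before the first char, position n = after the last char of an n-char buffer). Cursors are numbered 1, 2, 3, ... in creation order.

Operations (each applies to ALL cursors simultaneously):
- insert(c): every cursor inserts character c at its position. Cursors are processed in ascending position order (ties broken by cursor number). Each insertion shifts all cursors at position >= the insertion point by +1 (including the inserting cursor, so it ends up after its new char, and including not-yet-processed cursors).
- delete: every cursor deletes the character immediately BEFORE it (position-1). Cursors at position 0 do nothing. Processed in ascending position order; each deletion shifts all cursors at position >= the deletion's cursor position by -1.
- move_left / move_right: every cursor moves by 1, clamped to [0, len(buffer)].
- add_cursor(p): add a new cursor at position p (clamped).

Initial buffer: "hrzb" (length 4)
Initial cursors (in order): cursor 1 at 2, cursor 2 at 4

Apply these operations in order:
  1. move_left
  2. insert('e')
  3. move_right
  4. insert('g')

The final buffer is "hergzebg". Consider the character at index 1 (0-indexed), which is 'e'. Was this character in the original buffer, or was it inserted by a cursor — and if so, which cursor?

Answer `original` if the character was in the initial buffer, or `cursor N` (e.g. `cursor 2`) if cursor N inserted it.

After op 1 (move_left): buffer="hrzb" (len 4), cursors c1@1 c2@3, authorship ....
After op 2 (insert('e')): buffer="herzeb" (len 6), cursors c1@2 c2@5, authorship .1..2.
After op 3 (move_right): buffer="herzeb" (len 6), cursors c1@3 c2@6, authorship .1..2.
After op 4 (insert('g')): buffer="hergzebg" (len 8), cursors c1@4 c2@8, authorship .1.1.2.2
Authorship (.=original, N=cursor N): . 1 . 1 . 2 . 2
Index 1: author = 1

Answer: cursor 1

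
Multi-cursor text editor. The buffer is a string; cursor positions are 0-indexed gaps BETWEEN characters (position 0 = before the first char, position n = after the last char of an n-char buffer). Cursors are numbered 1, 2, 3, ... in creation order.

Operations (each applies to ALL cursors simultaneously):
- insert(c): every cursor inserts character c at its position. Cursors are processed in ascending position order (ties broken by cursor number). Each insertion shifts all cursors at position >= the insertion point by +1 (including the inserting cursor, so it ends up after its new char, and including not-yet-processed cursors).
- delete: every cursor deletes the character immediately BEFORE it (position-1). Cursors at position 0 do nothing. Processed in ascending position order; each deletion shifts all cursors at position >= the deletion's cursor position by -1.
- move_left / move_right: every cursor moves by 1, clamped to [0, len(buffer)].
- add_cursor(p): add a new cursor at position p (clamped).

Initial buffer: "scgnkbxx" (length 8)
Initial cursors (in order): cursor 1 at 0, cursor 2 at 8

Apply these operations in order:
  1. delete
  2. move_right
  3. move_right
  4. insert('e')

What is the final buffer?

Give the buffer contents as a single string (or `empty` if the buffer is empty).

Answer: scegnkbxe

Derivation:
After op 1 (delete): buffer="scgnkbx" (len 7), cursors c1@0 c2@7, authorship .......
After op 2 (move_right): buffer="scgnkbx" (len 7), cursors c1@1 c2@7, authorship .......
After op 3 (move_right): buffer="scgnkbx" (len 7), cursors c1@2 c2@7, authorship .......
After op 4 (insert('e')): buffer="scegnkbxe" (len 9), cursors c1@3 c2@9, authorship ..1.....2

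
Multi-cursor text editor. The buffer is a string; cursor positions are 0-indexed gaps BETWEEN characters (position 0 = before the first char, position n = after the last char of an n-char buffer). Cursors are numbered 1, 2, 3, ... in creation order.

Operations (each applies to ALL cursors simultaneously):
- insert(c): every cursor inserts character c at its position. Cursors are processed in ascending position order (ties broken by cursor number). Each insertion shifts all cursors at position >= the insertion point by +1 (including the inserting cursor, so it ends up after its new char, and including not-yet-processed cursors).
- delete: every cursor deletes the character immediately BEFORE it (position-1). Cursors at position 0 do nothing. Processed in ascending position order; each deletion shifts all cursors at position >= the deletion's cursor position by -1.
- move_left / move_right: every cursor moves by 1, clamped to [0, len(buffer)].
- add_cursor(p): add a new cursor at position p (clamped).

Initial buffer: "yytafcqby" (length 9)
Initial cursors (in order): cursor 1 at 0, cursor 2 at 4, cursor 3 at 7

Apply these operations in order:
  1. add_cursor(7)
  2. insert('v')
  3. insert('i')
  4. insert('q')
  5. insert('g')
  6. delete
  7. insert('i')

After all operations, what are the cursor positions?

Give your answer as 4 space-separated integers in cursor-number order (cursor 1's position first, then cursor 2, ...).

After op 1 (add_cursor(7)): buffer="yytafcqby" (len 9), cursors c1@0 c2@4 c3@7 c4@7, authorship .........
After op 2 (insert('v')): buffer="vyytavfcqvvby" (len 13), cursors c1@1 c2@6 c3@11 c4@11, authorship 1....2...34..
After op 3 (insert('i')): buffer="viyytavifcqvviiby" (len 17), cursors c1@2 c2@8 c3@15 c4@15, authorship 11....22...3434..
After op 4 (insert('q')): buffer="viqyytaviqfcqvviiqqby" (len 21), cursors c1@3 c2@10 c3@19 c4@19, authorship 111....222...343434..
After op 5 (insert('g')): buffer="viqgyytaviqgfcqvviiqqggby" (len 25), cursors c1@4 c2@12 c3@23 c4@23, authorship 1111....2222...34343434..
After op 6 (delete): buffer="viqyytaviqfcqvviiqqby" (len 21), cursors c1@3 c2@10 c3@19 c4@19, authorship 111....222...343434..
After op 7 (insert('i')): buffer="viqiyytaviqifcqvviiqqiiby" (len 25), cursors c1@4 c2@12 c3@23 c4@23, authorship 1111....2222...34343434..

Answer: 4 12 23 23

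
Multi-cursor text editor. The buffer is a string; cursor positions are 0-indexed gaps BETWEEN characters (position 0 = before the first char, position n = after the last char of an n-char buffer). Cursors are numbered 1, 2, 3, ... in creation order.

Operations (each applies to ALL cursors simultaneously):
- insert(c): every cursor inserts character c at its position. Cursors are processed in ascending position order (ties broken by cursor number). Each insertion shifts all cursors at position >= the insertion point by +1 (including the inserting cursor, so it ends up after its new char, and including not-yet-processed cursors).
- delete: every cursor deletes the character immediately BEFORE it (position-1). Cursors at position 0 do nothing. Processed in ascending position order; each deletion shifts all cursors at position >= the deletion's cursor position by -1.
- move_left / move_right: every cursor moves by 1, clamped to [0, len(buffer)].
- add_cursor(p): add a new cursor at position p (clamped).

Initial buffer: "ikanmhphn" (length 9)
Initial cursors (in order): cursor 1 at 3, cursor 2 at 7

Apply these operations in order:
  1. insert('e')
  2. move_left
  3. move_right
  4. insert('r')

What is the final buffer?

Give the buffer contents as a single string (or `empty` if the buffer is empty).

Answer: ikaernmhperhn

Derivation:
After op 1 (insert('e')): buffer="ikaenmhpehn" (len 11), cursors c1@4 c2@9, authorship ...1....2..
After op 2 (move_left): buffer="ikaenmhpehn" (len 11), cursors c1@3 c2@8, authorship ...1....2..
After op 3 (move_right): buffer="ikaenmhpehn" (len 11), cursors c1@4 c2@9, authorship ...1....2..
After op 4 (insert('r')): buffer="ikaernmhperhn" (len 13), cursors c1@5 c2@11, authorship ...11....22..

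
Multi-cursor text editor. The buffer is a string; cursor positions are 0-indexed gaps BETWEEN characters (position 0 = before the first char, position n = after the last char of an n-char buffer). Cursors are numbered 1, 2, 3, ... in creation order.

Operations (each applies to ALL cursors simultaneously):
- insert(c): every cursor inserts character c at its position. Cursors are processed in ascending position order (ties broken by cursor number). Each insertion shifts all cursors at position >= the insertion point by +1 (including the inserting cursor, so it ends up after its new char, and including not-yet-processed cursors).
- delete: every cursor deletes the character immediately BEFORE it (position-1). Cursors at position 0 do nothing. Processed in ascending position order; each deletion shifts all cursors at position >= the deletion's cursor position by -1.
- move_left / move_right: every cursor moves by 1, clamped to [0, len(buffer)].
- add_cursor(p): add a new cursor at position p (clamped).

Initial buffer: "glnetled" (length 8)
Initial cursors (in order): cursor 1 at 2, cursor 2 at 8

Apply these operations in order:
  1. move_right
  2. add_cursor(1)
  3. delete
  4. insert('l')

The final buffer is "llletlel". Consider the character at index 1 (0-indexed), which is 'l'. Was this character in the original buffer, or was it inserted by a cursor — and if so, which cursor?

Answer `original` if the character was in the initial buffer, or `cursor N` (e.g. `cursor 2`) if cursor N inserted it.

After op 1 (move_right): buffer="glnetled" (len 8), cursors c1@3 c2@8, authorship ........
After op 2 (add_cursor(1)): buffer="glnetled" (len 8), cursors c3@1 c1@3 c2@8, authorship ........
After op 3 (delete): buffer="letle" (len 5), cursors c3@0 c1@1 c2@5, authorship .....
After op 4 (insert('l')): buffer="llletlel" (len 8), cursors c3@1 c1@3 c2@8, authorship 3.1....2
Authorship (.=original, N=cursor N): 3 . 1 . . . . 2
Index 1: author = original

Answer: original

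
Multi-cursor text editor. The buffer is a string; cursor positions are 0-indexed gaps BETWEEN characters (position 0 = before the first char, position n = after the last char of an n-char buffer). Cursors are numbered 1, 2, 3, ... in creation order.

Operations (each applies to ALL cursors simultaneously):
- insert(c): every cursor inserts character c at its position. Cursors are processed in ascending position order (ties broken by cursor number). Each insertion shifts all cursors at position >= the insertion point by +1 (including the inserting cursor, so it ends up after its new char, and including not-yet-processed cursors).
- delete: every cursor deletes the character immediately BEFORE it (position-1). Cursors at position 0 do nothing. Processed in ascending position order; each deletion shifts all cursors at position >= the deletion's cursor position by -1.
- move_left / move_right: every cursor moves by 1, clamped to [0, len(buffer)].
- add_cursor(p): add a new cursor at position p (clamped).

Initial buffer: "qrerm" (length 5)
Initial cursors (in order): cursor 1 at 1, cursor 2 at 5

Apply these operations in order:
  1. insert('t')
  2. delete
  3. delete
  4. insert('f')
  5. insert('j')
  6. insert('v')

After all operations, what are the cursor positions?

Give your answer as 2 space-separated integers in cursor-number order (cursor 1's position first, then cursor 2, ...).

Answer: 3 9

Derivation:
After op 1 (insert('t')): buffer="qtrermt" (len 7), cursors c1@2 c2@7, authorship .1....2
After op 2 (delete): buffer="qrerm" (len 5), cursors c1@1 c2@5, authorship .....
After op 3 (delete): buffer="rer" (len 3), cursors c1@0 c2@3, authorship ...
After op 4 (insert('f')): buffer="frerf" (len 5), cursors c1@1 c2@5, authorship 1...2
After op 5 (insert('j')): buffer="fjrerfj" (len 7), cursors c1@2 c2@7, authorship 11...22
After op 6 (insert('v')): buffer="fjvrerfjv" (len 9), cursors c1@3 c2@9, authorship 111...222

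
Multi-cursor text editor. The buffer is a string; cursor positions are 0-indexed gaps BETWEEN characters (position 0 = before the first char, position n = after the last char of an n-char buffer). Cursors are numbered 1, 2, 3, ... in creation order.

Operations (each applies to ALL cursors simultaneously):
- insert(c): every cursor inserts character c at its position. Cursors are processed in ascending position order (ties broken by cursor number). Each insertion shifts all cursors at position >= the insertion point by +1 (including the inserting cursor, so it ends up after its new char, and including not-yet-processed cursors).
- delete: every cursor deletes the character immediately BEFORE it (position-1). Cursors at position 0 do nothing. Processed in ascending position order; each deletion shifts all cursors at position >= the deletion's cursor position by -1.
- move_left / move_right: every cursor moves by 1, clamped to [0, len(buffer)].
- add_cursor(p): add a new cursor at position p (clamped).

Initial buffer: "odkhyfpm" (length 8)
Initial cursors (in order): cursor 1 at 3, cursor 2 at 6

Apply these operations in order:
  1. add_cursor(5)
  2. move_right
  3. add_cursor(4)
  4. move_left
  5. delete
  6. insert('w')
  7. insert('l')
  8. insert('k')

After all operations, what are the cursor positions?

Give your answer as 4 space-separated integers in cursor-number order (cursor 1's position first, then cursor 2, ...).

Answer: 7 14 14 7

Derivation:
After op 1 (add_cursor(5)): buffer="odkhyfpm" (len 8), cursors c1@3 c3@5 c2@6, authorship ........
After op 2 (move_right): buffer="odkhyfpm" (len 8), cursors c1@4 c3@6 c2@7, authorship ........
After op 3 (add_cursor(4)): buffer="odkhyfpm" (len 8), cursors c1@4 c4@4 c3@6 c2@7, authorship ........
After op 4 (move_left): buffer="odkhyfpm" (len 8), cursors c1@3 c4@3 c3@5 c2@6, authorship ........
After op 5 (delete): buffer="ohpm" (len 4), cursors c1@1 c4@1 c2@2 c3@2, authorship ....
After op 6 (insert('w')): buffer="owwhwwpm" (len 8), cursors c1@3 c4@3 c2@6 c3@6, authorship .14.23..
After op 7 (insert('l')): buffer="owwllhwwllpm" (len 12), cursors c1@5 c4@5 c2@10 c3@10, authorship .1414.2323..
After op 8 (insert('k')): buffer="owwllkkhwwllkkpm" (len 16), cursors c1@7 c4@7 c2@14 c3@14, authorship .141414.232323..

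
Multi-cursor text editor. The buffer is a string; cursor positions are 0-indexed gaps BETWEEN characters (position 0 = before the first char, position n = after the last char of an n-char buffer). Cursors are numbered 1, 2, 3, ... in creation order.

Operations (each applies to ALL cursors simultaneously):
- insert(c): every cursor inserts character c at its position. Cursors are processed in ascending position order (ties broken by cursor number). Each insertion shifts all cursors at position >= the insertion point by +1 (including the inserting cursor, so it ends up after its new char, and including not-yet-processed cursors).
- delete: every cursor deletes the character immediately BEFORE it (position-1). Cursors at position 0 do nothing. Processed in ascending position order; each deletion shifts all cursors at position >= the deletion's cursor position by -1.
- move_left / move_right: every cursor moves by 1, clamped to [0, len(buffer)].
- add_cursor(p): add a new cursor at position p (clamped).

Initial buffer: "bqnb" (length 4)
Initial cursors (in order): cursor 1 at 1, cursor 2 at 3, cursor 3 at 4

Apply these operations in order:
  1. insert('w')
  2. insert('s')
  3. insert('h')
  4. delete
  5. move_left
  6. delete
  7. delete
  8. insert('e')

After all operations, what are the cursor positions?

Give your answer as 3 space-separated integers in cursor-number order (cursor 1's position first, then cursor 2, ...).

After op 1 (insert('w')): buffer="bwqnwbw" (len 7), cursors c1@2 c2@5 c3@7, authorship .1..2.3
After op 2 (insert('s')): buffer="bwsqnwsbws" (len 10), cursors c1@3 c2@7 c3@10, authorship .11..22.33
After op 3 (insert('h')): buffer="bwshqnwshbwsh" (len 13), cursors c1@4 c2@9 c3@13, authorship .111..222.333
After op 4 (delete): buffer="bwsqnwsbws" (len 10), cursors c1@3 c2@7 c3@10, authorship .11..22.33
After op 5 (move_left): buffer="bwsqnwsbws" (len 10), cursors c1@2 c2@6 c3@9, authorship .11..22.33
After op 6 (delete): buffer="bsqnsbs" (len 7), cursors c1@1 c2@4 c3@6, authorship .1..2.3
After op 7 (delete): buffer="sqss" (len 4), cursors c1@0 c2@2 c3@3, authorship 1.23
After op 8 (insert('e')): buffer="esqeses" (len 7), cursors c1@1 c2@4 c3@6, authorship 11.2233

Answer: 1 4 6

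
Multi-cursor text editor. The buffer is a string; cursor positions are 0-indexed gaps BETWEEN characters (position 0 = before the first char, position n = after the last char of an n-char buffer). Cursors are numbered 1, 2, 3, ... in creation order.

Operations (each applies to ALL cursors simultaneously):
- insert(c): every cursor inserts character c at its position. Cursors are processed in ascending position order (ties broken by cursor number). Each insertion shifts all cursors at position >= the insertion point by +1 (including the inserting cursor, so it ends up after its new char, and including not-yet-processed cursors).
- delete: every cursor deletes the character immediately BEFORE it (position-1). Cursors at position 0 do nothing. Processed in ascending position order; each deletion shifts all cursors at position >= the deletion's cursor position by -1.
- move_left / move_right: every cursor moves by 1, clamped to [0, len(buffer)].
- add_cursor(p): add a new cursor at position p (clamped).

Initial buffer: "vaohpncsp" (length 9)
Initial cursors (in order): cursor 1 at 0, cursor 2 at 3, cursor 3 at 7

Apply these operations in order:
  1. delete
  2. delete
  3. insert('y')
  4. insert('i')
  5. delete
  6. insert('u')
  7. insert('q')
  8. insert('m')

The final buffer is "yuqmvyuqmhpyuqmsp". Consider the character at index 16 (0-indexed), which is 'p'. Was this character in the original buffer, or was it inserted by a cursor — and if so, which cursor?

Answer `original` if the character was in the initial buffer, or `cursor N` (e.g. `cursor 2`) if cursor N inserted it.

Answer: original

Derivation:
After op 1 (delete): buffer="vahpnsp" (len 7), cursors c1@0 c2@2 c3@5, authorship .......
After op 2 (delete): buffer="vhpsp" (len 5), cursors c1@0 c2@1 c3@3, authorship .....
After op 3 (insert('y')): buffer="yvyhpysp" (len 8), cursors c1@1 c2@3 c3@6, authorship 1.2..3..
After op 4 (insert('i')): buffer="yivyihpyisp" (len 11), cursors c1@2 c2@5 c3@9, authorship 11.22..33..
After op 5 (delete): buffer="yvyhpysp" (len 8), cursors c1@1 c2@3 c3@6, authorship 1.2..3..
After op 6 (insert('u')): buffer="yuvyuhpyusp" (len 11), cursors c1@2 c2@5 c3@9, authorship 11.22..33..
After op 7 (insert('q')): buffer="yuqvyuqhpyuqsp" (len 14), cursors c1@3 c2@7 c3@12, authorship 111.222..333..
After op 8 (insert('m')): buffer="yuqmvyuqmhpyuqmsp" (len 17), cursors c1@4 c2@9 c3@15, authorship 1111.2222..3333..
Authorship (.=original, N=cursor N): 1 1 1 1 . 2 2 2 2 . . 3 3 3 3 . .
Index 16: author = original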